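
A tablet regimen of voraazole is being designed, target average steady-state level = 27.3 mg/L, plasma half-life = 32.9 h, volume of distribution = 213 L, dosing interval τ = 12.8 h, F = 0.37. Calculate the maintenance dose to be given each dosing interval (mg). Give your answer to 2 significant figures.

4200 mg

k = ln2 / t½ = 0.693147 / 32.9 = 0.02107 h⁻¹
CL = k × Vd = 0.02107 × 213 = 4.488 L/h
At steady state, F × (Dose/τ) = Css × CL.
Dose = Css × CL × τ / F = 27.3 × 4.488 × 12.8 / 0.37 = 4239 mg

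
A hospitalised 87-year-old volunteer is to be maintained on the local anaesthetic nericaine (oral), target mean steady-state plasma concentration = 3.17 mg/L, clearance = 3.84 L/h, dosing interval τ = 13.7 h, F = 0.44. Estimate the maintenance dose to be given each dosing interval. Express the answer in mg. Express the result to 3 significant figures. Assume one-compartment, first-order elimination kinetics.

At steady state, F × (Dose/τ) = Css × CL.
Dose = Css × CL × τ / F = 3.17 × 3.840 × 13.7 / 0.44 = 379.0 mg

379 mg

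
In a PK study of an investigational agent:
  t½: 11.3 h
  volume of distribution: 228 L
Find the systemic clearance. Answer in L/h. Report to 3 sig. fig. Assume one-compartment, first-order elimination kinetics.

k = ln2 / t½ = 0.693147 / 11.3 = 0.06134 h⁻¹
CL = k × Vd = 0.06134 × 228 = 13.99 L/h

14.0 L/h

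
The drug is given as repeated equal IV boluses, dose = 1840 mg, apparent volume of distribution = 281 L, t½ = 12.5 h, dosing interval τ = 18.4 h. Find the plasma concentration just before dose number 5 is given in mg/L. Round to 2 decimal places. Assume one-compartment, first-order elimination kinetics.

3.63 mg/L

C₀ per dose = Dose / Vd = 1840 / 281 = 6.548 mg/L
k = ln2 / t½ = 0.693147 / 12.5 = 0.05545 h⁻¹
Fraction remaining after one interval: r = e^(−kτ) = e^(−0.05545 × 18.4) = 0.3605
Before dose 5, 4 doses have been given (aged 1τ, 2τ, 3τ, 4τ).
C_trough = C₀ × (r + r² + … + r^4) = C₀ × r(1−r^4)/(1−r)
        = 6.548 × 0.3605 × (1 − 0.01689) / (1 − 0.3605) = 3.629 mg/L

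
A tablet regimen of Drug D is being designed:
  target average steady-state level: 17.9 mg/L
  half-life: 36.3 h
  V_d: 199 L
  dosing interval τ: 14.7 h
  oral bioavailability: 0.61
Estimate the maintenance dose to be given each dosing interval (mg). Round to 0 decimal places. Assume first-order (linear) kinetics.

k = ln2 / t½ = 0.693147 / 36.3 = 0.01909 h⁻¹
CL = k × Vd = 0.01909 × 199 = 3.799 L/h
At steady state, F × (Dose/τ) = Css × CL.
Dose = Css × CL × τ / F = 17.9 × 3.799 × 14.7 / 0.61 = 1639 mg

1639 mg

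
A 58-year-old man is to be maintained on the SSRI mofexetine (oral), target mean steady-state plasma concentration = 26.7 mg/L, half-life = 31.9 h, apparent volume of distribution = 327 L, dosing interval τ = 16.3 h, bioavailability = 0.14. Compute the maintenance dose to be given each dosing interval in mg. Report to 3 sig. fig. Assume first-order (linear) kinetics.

k = ln2 / t½ = 0.693147 / 31.9 = 0.02173 h⁻¹
CL = k × Vd = 0.02173 × 327 = 7.106 L/h
At steady state, F × (Dose/τ) = Css × CL.
Dose = Css × CL × τ / F = 26.7 × 7.106 × 16.3 / 0.14 = 22090 mg

22100 mg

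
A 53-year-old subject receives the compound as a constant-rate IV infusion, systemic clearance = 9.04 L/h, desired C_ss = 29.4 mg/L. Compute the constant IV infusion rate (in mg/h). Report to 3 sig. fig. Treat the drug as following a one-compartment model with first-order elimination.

At steady state, infusion rate R₀ = Css × CL = 29.4 × 9.040 = 265.8 mg/h

266 mg/h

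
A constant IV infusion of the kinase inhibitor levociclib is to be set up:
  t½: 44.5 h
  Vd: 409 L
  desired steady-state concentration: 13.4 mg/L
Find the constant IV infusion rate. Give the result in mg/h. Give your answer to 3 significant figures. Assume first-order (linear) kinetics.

k = ln2 / t½ = 0.693147 / 44.5 = 0.01558 h⁻¹
CL = k × Vd = 0.01558 × 409 = 6.372 L/h
At steady state, infusion rate R₀ = Css × CL = 13.4 × 6.372 = 85.38 mg/h

85.4 mg/h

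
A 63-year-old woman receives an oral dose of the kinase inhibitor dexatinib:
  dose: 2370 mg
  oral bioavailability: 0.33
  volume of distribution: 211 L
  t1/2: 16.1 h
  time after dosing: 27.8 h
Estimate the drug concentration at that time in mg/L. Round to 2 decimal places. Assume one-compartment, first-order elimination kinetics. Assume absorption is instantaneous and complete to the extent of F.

Amount reaching circulation = F × Dose = 0.33 × 2370 = 782.1 mg
C₀ = F·Dose / Vd = 782.1 / 211 = 3.707 mg/L
k = ln2 / t½ = 0.693147 / 16.1 = 0.04305 h⁻¹
C = C₀ · e^(−k·t) = 3.707 × e^(−0.04305 × 27.8)
  = 3.707 × 0.3022 = 1.120 mg/L

1.12 mg/L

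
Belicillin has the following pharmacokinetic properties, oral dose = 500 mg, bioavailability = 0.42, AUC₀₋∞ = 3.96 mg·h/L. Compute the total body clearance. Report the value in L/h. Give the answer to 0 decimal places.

53 L/h

CL = F·Dose / AUC = 0.42 × 500 / 3.96 = 53.03 L/h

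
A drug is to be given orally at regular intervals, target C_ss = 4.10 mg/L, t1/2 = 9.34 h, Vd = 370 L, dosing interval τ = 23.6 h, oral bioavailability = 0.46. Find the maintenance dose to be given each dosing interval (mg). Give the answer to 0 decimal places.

5776 mg

k = ln2 / t½ = 0.693147 / 9.34 = 0.07421 h⁻¹
CL = k × Vd = 0.07421 × 370 = 27.46 L/h
At steady state, F × (Dose/τ) = Css × CL.
Dose = Css × CL × τ / F = 4.10 × 27.46 × 23.6 / 0.46 = 5776 mg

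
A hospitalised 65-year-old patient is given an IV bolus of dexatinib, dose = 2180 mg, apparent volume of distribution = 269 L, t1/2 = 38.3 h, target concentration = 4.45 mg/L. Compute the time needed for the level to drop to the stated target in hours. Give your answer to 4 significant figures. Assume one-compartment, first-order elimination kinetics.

C₀ = Dose / Vd = 2180 / 269 = 8.104 mg/L
k = ln2 / t½ = 0.693147 / 38.3 = 0.01810 h⁻¹
t = ln(C₀ / C) / k = ln(8.104 / 4.45) / 0.01810
  = ln(1.821) / 0.01810 = 0.5994 / 0.01810 = 33.12 h

33.12 h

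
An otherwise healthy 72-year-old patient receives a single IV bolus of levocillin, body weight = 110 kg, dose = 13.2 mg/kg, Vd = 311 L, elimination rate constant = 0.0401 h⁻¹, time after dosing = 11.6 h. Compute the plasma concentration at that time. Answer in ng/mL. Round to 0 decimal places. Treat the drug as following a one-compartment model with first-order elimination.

2932 ng/mL

Total dose = 13.2 × 110 = 1452 mg
C₀ = Dose / Vd = 1452 / 311 = 4.669 mg/L
C = C₀ · e^(−k·t) = 4.669 × e^(−0.04010 × 11.6)
  = 4.669 × 0.6280 = 2.932 mg/L
Convert: 2.932 mg/L × 1000 = 2932 ng/mL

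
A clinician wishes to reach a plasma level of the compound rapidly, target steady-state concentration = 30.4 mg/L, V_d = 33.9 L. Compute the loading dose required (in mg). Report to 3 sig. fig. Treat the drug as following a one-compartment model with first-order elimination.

LD = Css × Vd = 30.4 × 33.9 = 1031 mg

1030 mg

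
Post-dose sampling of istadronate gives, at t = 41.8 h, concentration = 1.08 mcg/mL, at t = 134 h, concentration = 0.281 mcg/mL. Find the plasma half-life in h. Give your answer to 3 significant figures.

47.5 h

k = ln(C₁/C₂) / (t₂ − t₁) = ln(1.08/0.281) / (134 − 41.8)
  = 1.346 / 92.20 = 0.01460 h⁻¹
t½ = ln2 / k = 0.693147 / 0.01460 = 47.48 h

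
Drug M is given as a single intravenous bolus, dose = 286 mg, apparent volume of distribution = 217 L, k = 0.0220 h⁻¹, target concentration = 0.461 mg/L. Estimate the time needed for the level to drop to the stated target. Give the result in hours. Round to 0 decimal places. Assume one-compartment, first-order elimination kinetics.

48 h

C₀ = Dose / Vd = 286.0 / 217 = 1.318 mg/L
t = ln(C₀ / C) / k = ln(1.318 / 0.461) / 0.02200
  = ln(2.859) / 0.02200 = 1.050 / 0.02200 = 47.73 h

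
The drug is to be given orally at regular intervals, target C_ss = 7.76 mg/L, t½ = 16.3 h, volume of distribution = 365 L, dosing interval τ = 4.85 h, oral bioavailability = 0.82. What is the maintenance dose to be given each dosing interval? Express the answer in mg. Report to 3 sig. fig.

k = ln2 / t½ = 0.693147 / 16.3 = 0.04252 h⁻¹
CL = k × Vd = 0.04252 × 365 = 15.52 L/h
At steady state, F × (Dose/τ) = Css × CL.
Dose = Css × CL × τ / F = 7.76 × 15.52 × 4.85 / 0.82 = 712.3 mg

712 mg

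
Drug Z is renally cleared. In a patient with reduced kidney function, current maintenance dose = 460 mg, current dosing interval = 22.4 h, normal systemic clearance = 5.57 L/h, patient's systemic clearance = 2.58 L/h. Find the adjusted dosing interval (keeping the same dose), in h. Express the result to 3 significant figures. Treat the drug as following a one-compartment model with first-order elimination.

48.4 h

To keep the same average steady-state level, dosing rate must scale with clearance.
CL ratio = 2.58 / 5.57 = 0.4632
New interval (same dose) = 22.4 / 0.4632 = 48.36 h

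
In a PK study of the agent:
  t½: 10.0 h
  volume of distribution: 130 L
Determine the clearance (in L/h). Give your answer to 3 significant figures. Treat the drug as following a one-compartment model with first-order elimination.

9.01 L/h

k = ln2 / t½ = 0.693147 / 10.0 = 0.06931 h⁻¹
CL = k × Vd = 0.06931 × 130 = 9.010 L/h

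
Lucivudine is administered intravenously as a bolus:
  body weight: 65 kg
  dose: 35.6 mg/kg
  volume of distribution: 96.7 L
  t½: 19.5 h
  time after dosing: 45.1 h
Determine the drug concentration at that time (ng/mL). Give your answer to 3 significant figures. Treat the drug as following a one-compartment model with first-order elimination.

Total dose = 35.6 × 65 = 2314 mg
C₀ = Dose / Vd = 2314 / 96.7 = 23.93 mg/L
k = ln2 / t½ = 0.693147 / 19.5 = 0.03555 h⁻¹
C = C₀ · e^(−k·t) = 23.93 × e^(−0.03555 × 45.1)
  = 23.93 × 0.2012 = 4.815 mg/L
Convert: 4.815 mg/L × 1000 = 4815 ng/mL

4820 ng/mL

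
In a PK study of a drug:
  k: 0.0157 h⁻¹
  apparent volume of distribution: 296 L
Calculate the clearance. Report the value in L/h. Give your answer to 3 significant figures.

4.65 L/h

CL = k × Vd = 0.0157 × 296 = 4.647 L/h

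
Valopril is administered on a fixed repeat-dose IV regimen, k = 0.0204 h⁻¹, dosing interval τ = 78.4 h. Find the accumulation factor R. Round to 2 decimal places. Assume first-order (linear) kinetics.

e^(−kτ) = e^(−0.02040 × 78.4) = 0.2020
Accumulation ratio R = 1 / (1 − e^(−kτ)) = 1 / (1 − 0.2020) = 1.253

1.25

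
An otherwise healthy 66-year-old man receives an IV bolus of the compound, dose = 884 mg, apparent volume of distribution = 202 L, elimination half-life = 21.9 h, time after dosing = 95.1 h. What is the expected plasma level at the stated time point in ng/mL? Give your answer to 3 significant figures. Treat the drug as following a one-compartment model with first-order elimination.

216 ng/mL

C₀ = Dose / Vd = 884.0 / 202 = 4.376 mg/L
k = ln2 / t½ = 0.693147 / 21.9 = 0.03165 h⁻¹
C = C₀ · e^(−k·t) = 4.376 × e^(−0.03165 × 95.1)
  = 4.376 × 0.04930 = 0.2157 mg/L
Convert: 0.2157 mg/L × 1000 = 215.7 ng/mL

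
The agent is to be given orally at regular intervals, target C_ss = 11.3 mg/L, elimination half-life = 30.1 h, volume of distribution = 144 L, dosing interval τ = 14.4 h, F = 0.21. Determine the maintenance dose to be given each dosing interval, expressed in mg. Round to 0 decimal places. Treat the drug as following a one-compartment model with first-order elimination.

2569 mg

k = ln2 / t½ = 0.693147 / 30.1 = 0.02303 h⁻¹
CL = k × Vd = 0.02303 × 144 = 3.316 L/h
At steady state, F × (Dose/τ) = Css × CL.
Dose = Css × CL × τ / F = 11.3 × 3.316 × 14.4 / 0.21 = 2569 mg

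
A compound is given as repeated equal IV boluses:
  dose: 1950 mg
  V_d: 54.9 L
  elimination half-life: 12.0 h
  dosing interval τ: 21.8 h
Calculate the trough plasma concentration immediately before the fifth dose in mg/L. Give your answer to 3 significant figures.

C₀ per dose = Dose / Vd = 1950 / 54.9 = 35.52 mg/L
k = ln2 / t½ = 0.693147 / 12.0 = 0.05776 h⁻¹
Fraction remaining after one interval: r = e^(−kτ) = e^(−0.05776 × 21.8) = 0.2839
Before dose 5, 4 doses have been given (aged 1τ, 2τ, 3τ, 4τ).
C_trough = C₀ × (r + r² + … + r^4) = C₀ × r(1−r^4)/(1−r)
        = 35.52 × 0.2839 × (1 − 0.006496) / (1 − 0.2839) = 13.99 mg/L

14.0 mg/L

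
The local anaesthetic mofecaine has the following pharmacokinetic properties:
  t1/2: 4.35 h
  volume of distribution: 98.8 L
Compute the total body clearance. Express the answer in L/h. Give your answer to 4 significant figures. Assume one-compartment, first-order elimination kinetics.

k = ln2 / t½ = 0.693147 / 4.35 = 0.1593 h⁻¹
CL = k × Vd = 0.1593 × 98.8 = 15.74 L/h

15.74 L/h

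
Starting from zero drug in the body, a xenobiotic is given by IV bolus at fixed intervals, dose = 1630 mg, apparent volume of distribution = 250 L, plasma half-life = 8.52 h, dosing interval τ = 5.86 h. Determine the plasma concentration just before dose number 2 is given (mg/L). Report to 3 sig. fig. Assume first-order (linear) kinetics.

C₀ per dose = Dose / Vd = 1630 / 250 = 6.520 mg/L
k = ln2 / t½ = 0.693147 / 8.52 = 0.08136 h⁻¹
Fraction remaining after one interval: r = e^(−kτ) = e^(−0.08136 × 5.86) = 0.6208
Before dose 2, 1 dose has been given (aged 1τ).
C_trough = C₀ × r = 6.520 × 0.6208 = 4.048 mg/L

4.05 mg/L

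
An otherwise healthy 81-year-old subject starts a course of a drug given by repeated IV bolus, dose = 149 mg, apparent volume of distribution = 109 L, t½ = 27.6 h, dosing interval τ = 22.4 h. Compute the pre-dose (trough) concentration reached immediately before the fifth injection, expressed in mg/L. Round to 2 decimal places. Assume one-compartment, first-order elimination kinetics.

1.62 mg/L

C₀ per dose = Dose / Vd = 149 / 109 = 1.367 mg/L
k = ln2 / t½ = 0.693147 / 27.6 = 0.02511 h⁻¹
Fraction remaining after one interval: r = e^(−kτ) = e^(−0.02511 × 22.4) = 0.5698
Before dose 5, 4 doses have been given (aged 1τ, 2τ, 3τ, 4τ).
C_trough = C₀ × (r + r² + … + r^4) = C₀ × r(1−r^4)/(1−r)
        = 1.367 × 0.5698 × (1 − 0.1054) / (1 − 0.5698) = 1.620 mg/L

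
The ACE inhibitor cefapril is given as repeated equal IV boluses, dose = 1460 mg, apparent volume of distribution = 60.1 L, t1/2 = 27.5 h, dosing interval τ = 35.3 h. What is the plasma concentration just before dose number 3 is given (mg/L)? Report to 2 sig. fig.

C₀ per dose = Dose / Vd = 1460 / 60.1 = 24.29 mg/L
k = ln2 / t½ = 0.693147 / 27.5 = 0.02521 h⁻¹
Fraction remaining after one interval: r = e^(−kτ) = e^(−0.02521 × 35.3) = 0.4107
Before dose 3, 2 doses have been given (aged 1τ, 2τ).
C_trough = C₀ × (r + r²) = 24.29 × (0.4107 + 0.1687) = 14.07 mg/L

14 mg/L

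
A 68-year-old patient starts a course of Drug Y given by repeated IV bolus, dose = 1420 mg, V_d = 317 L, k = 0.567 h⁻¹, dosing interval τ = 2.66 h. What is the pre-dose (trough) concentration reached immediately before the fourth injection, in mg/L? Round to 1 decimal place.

1.3 mg/L

C₀ per dose = Dose / Vd = 1420 / 317 = 4.479 mg/L
Fraction remaining after one interval: r = e^(−kτ) = e^(−0.5670 × 2.66) = 0.2213
Before dose 4, 3 doses have been given (aged 1τ, 2τ, 3τ).
C_trough = C₀ × (r + r² + … + r^3) = C₀ × r(1−r^3)/(1−r)
        = 4.479 × 0.2213 × (1 − 0.01084) / (1 − 0.2213) = 1.259 mg/L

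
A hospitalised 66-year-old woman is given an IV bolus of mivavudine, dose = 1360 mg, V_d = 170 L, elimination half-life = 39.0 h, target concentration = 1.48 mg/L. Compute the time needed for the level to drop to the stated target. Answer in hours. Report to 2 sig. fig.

C₀ = Dose / Vd = 1360 / 170 = 8.000 mg/L
k = ln2 / t½ = 0.693147 / 39.0 = 0.01777 h⁻¹
t = ln(C₀ / C) / k = ln(8.000 / 1.48) / 0.01777
  = ln(5.405) / 0.01777 = 1.687 / 0.01777 = 94.94 h

95 h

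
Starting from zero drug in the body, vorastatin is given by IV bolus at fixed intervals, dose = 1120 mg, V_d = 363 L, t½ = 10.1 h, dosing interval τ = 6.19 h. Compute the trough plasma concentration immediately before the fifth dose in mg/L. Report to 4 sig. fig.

C₀ per dose = Dose / Vd = 1120 / 363 = 3.085 mg/L
k = ln2 / t½ = 0.693147 / 10.1 = 0.06863 h⁻¹
Fraction remaining after one interval: r = e^(−kτ) = e^(−0.06863 × 6.19) = 0.6539
Before dose 5, 4 doses have been given (aged 1τ, 2τ, 3τ, 4τ).
C_trough = C₀ × (r + r² + … + r^4) = C₀ × r(1−r^4)/(1−r)
        = 3.085 × 0.6539 × (1 − 0.1828) / (1 − 0.6539) = 4.763 mg/L

4.763 mg/L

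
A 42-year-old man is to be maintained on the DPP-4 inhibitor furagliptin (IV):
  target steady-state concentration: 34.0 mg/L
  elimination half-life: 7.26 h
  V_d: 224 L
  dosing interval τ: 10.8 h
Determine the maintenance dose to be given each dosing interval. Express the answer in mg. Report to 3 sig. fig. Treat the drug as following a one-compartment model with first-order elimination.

k = ln2 / t½ = 0.693147 / 7.26 = 0.09547 h⁻¹
CL = k × Vd = 0.09547 × 224 = 21.39 L/h
At steady state, Dose/τ = Css × CL.
Dose = Css × CL × τ = 34.0 × 21.39 × 10.8 = 7854 mg

7850 mg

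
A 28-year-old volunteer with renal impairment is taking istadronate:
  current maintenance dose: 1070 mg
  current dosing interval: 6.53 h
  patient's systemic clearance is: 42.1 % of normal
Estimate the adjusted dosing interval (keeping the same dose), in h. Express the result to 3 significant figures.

To keep the same average steady-state level, dosing rate must scale with clearance.
CL ratio = 42.1 / 100 = 0.4210
New interval (same dose) = 6.53 / 0.4210 = 15.51 h

15.5 h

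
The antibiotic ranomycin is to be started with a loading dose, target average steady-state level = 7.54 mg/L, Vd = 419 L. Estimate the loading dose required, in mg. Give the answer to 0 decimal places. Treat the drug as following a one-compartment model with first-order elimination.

LD = Css × Vd = 7.54 × 419 = 3159 mg

3159 mg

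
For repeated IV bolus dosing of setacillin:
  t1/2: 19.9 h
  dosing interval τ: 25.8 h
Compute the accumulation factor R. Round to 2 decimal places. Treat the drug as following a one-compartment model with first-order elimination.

k = ln2 / t½ = 0.693147 / 19.9 = 0.03483 h⁻¹
e^(−kτ) = e^(−0.03483 × 25.8) = 0.4071
Accumulation ratio R = 1 / (1 − e^(−kτ)) = 1 / (1 − 0.4071) = 1.687

1.69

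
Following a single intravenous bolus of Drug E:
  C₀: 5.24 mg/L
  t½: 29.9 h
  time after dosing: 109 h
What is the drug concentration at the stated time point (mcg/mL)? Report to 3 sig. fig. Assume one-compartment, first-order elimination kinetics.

0.419 mcg/mL

k = ln2 / t½ = 0.693147 / 29.9 = 0.02318 h⁻¹
C = C₀ · e^(−k·t) = 5.240 × e^(−0.02318 × 109)
  = 5.240 × 0.07993 = 0.4188 mg/L
(0.4188 mg/L = 0.4188 mcg/mL)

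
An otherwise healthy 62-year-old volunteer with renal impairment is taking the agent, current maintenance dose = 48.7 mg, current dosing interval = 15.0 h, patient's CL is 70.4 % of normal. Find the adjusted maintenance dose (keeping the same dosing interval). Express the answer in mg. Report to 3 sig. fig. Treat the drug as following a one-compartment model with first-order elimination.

34.3 mg

To keep the same average steady-state level, dosing rate must scale with clearance.
CL ratio = 70.4 / 100 = 0.7040
New dose (same interval) = 48.7 × 0.7040 = 34.28 mg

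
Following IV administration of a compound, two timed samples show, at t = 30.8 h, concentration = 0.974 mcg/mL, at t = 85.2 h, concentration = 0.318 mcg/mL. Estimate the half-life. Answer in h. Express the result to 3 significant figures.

k = ln(C₁/C₂) / (t₂ − t₁) = ln(0.974/0.318) / (85.2 − 30.8)
  = 1.119 / 54.40 = 0.02057 h⁻¹
t½ = ln2 / k = 0.693147 / 0.02057 = 33.70 h

33.7 h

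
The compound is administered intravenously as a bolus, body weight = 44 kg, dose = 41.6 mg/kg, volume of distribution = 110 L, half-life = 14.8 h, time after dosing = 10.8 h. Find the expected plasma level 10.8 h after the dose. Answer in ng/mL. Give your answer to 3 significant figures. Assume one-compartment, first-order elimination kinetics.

Total dose = 41.6 × 44 = 1830 mg
C₀ = Dose / Vd = 1830 / 110 = 16.64 mg/L
k = ln2 / t½ = 0.693147 / 14.8 = 0.04683 h⁻¹
C = C₀ · e^(−k·t) = 16.64 × e^(−0.04683 × 10.8)
  = 16.64 × 0.6030 = 10.03 mg/L
Convert: 10.03 mg/L × 1000 = 10030 ng/mL

10000 ng/mL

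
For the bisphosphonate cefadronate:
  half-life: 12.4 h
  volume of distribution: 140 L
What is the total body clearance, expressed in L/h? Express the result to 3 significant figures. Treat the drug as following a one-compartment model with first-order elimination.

k = ln2 / t½ = 0.693147 / 12.4 = 0.05590 h⁻¹
CL = k × Vd = 0.05590 × 140 = 7.826 L/h

7.83 L/h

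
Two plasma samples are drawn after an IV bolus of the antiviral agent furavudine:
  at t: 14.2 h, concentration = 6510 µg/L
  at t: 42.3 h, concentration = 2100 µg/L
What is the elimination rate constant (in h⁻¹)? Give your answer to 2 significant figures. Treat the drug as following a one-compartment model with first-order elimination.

0.040 h⁻¹

k = ln(C₁/C₂) / (t₂ − t₁) = ln(6510/2100) / (42.3 − 14.2)
  = 1.131 / 28.10 = 0.04025 h⁻¹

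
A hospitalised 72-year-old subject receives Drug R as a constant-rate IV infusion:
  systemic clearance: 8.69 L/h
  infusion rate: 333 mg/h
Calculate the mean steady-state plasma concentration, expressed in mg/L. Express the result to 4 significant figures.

38.32 mg/L

At steady state Css = R₀ / CL = 333 / 8.690 = 38.32 mg/L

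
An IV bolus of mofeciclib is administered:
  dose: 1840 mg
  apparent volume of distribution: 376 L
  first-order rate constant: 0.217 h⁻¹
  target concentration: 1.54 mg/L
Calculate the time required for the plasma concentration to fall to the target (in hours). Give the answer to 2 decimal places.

5.33 h

C₀ = Dose / Vd = 1840 / 376 = 4.894 mg/L
t = ln(C₀ / C) / k = ln(4.894 / 1.54) / 0.2170
  = ln(3.178) / 0.2170 = 1.156 / 0.2170 = 5.327 h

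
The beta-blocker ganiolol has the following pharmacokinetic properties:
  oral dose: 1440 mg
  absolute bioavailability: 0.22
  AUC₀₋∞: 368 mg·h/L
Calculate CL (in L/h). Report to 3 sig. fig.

CL = F·Dose / AUC = 0.22 × 1440 / 368 = 0.8609 L/h

0.861 L/h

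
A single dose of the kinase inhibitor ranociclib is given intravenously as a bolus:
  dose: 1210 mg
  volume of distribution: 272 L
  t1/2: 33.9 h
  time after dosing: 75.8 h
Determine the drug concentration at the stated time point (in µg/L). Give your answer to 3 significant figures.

944 µg/L

C₀ = Dose / Vd = 1210 / 272 = 4.449 mg/L
k = ln2 / t½ = 0.693147 / 33.9 = 0.02045 h⁻¹
C = C₀ · e^(−k·t) = 4.449 × e^(−0.02045 × 75.8)
  = 4.449 × 0.2122 = 0.9441 mg/L
Convert: 0.9441 mg/L × 1000 = 944.1 µg/L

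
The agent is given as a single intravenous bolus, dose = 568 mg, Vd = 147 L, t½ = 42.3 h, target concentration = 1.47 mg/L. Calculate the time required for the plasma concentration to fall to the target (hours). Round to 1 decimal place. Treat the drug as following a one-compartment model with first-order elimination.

C₀ = Dose / Vd = 568.0 / 147 = 3.864 mg/L
k = ln2 / t½ = 0.693147 / 42.3 = 0.01639 h⁻¹
t = ln(C₀ / C) / k = ln(3.864 / 1.47) / 0.01639
  = ln(2.629) / 0.01639 = 0.9666 / 0.01639 = 58.97 h

59.0 h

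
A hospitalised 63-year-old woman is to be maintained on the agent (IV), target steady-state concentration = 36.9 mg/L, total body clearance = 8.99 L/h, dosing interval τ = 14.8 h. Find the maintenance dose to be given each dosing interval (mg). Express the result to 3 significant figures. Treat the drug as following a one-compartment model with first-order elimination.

4910 mg

At steady state, Dose/τ = Css × CL.
Dose = Css × CL × τ = 36.9 × 8.990 × 14.8 = 4910 mg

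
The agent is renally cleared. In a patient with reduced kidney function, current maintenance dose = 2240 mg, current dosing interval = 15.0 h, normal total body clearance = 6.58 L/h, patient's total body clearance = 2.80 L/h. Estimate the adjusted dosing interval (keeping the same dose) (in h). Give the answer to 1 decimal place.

35.3 h

To keep the same average steady-state level, dosing rate must scale with clearance.
CL ratio = 2.80 / 6.58 = 0.4255
New interval (same dose) = 15.0 / 0.4255 = 35.25 h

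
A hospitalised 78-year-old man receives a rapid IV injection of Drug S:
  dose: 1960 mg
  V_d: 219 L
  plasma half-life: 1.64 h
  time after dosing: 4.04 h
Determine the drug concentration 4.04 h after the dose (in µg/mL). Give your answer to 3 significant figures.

1.62 µg/mL

C₀ = Dose / Vd = 1960 / 219 = 8.950 mg/L
k = ln2 / t½ = 0.693147 / 1.64 = 0.4227 h⁻¹
C = C₀ · e^(−k·t) = 8.950 × e^(−0.4227 × 4.04)
  = 8.950 × 0.1813 = 1.623 mg/L
(1.623 mg/L = 1.623 µg/mL)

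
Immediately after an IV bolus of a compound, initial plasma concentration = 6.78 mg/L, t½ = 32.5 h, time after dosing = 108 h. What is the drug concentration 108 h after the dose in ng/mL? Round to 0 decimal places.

k = ln2 / t½ = 0.693147 / 32.5 = 0.02133 h⁻¹
C = C₀ · e^(−k·t) = 6.780 × e^(−0.02133 × 108)
  = 6.780 × 0.09989 = 0.6773 mg/L
Convert: 0.6773 mg/L × 1000 = 677.3 ng/mL

677 ng/mL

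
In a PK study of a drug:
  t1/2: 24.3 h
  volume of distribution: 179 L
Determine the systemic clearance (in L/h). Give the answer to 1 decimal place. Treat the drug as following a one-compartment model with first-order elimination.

5.1 L/h

k = ln2 / t½ = 0.693147 / 24.3 = 0.02852 h⁻¹
CL = k × Vd = 0.02852 × 179 = 5.105 L/h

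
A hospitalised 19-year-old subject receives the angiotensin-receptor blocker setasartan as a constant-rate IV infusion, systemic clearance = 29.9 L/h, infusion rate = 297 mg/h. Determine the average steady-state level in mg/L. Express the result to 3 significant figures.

At steady state Css = R₀ / CL = 297 / 29.90 = 9.933 mg/L

9.93 mg/L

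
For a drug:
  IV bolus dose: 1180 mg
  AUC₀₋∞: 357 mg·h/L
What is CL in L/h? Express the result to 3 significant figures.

CL = Dose / AUC = 1180 / 357 = 3.305 L/h

3.31 L/h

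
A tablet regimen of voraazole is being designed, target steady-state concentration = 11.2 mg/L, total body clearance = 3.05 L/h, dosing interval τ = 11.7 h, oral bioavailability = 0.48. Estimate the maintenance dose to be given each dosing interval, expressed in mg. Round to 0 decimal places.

At steady state, F × (Dose/τ) = Css × CL.
Dose = Css × CL × τ / F = 11.2 × 3.050 × 11.7 / 0.48 = 832.7 mg

833 mg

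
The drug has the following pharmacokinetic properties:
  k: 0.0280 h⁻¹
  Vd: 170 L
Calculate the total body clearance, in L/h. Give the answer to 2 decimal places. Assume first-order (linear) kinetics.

4.76 L/h

CL = k × Vd = 0.0280 × 170 = 4.760 L/h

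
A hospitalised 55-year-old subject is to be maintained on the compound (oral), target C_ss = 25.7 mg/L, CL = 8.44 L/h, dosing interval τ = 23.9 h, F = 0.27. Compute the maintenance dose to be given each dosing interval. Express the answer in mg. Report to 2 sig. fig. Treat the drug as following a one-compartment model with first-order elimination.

19000 mg

At steady state, F × (Dose/τ) = Css × CL.
Dose = Css × CL × τ / F = 25.7 × 8.440 × 23.9 / 0.27 = 19200 mg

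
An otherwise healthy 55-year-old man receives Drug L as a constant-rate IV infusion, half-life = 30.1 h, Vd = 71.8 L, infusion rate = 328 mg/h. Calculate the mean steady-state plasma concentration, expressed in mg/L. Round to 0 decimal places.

k = ln2 / t½ = 0.693147 / 30.1 = 0.02303 h⁻¹
CL = k × Vd = 0.02303 × 71.8 = 1.654 L/h
At steady state Css = R₀ / CL = 328 / 1.654 = 198.3 mg/L

198 mg/L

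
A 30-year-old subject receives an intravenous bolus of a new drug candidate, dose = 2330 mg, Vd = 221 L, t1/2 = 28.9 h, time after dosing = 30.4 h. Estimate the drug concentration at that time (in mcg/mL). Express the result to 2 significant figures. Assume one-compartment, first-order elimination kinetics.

5.1 mcg/mL

C₀ = Dose / Vd = 2330 / 221 = 10.54 mg/L
k = ln2 / t½ = 0.693147 / 28.9 = 0.02398 h⁻¹
C = C₀ · e^(−k·t) = 10.54 × e^(−0.02398 × 30.4)
  = 10.54 × 0.4824 = 5.084 mg/L
(5.084 mg/L = 5.084 mcg/mL)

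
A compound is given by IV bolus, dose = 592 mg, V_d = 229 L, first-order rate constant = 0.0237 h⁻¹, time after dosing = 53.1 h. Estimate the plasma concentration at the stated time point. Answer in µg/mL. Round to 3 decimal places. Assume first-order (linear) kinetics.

0.734 µg/mL

C₀ = Dose / Vd = 592.0 / 229 = 2.585 mg/L
C = C₀ · e^(−k·t) = 2.585 × e^(−0.02370 × 53.1)
  = 2.585 × 0.2841 = 0.7344 mg/L
(0.7344 mg/L = 0.7344 µg/mL)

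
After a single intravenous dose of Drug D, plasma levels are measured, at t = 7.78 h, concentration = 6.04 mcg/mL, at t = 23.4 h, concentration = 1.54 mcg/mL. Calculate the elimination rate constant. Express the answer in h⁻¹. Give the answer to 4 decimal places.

k = ln(C₁/C₂) / (t₂ − t₁) = ln(6.04/1.54) / (23.4 − 7.78)
  = 1.367 / 15.62 = 0.08752 h⁻¹

0.0875 h⁻¹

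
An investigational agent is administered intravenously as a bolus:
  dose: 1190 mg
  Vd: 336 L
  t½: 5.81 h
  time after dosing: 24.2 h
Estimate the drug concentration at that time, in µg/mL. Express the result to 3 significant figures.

C₀ = Dose / Vd = 1190 / 336 = 3.542 mg/L
k = ln2 / t½ = 0.693147 / 5.81 = 0.1193 h⁻¹
C = C₀ · e^(−k·t) = 3.542 × e^(−0.1193 × 24.2)
  = 3.542 × 0.05574 = 0.1974 mg/L
(0.1974 mg/L = 0.1974 µg/mL)

0.197 µg/mL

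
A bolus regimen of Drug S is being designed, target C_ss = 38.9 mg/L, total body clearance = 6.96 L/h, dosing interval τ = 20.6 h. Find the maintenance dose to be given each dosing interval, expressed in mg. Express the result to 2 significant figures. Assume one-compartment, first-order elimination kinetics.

At steady state, Dose/τ = Css × CL.
Dose = Css × CL × τ = 38.9 × 6.960 × 20.6 = 5577 mg

5600 mg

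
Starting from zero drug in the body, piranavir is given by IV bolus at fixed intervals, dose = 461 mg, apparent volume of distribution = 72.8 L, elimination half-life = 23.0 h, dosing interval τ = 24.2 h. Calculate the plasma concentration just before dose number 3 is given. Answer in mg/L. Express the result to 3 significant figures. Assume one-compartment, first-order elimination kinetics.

4.53 mg/L

C₀ per dose = Dose / Vd = 461 / 72.8 = 6.332 mg/L
k = ln2 / t½ = 0.693147 / 23.0 = 0.03014 h⁻¹
Fraction remaining after one interval: r = e^(−kτ) = e^(−0.03014 × 24.2) = 0.4822
Before dose 3, 2 doses have been given (aged 1τ, 2τ).
C_trough = C₀ × (r + r²) = 6.332 × (0.4822 + 0.2325) = 4.525 mg/L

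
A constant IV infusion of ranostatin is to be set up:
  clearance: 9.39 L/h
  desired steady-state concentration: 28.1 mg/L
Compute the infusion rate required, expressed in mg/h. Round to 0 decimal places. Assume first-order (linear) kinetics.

264 mg/h

At steady state, infusion rate R₀ = Css × CL = 28.1 × 9.390 = 263.9 mg/h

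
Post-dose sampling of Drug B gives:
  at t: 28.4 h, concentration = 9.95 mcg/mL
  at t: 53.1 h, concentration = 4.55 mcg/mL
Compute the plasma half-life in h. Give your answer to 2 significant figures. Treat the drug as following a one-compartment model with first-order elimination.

k = ln(C₁/C₂) / (t₂ − t₁) = ln(9.95/4.55) / (53.1 − 28.4)
  = 0.7824 / 24.70 = 0.03168 h⁻¹
t½ = ln2 / k = 0.693147 / 0.03168 = 21.88 h

22 h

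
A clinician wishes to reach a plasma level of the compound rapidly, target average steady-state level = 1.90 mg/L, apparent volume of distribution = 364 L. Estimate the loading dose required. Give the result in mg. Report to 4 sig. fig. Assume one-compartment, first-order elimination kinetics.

691.6 mg

LD = Css × Vd = 1.90 × 364 = 691.6 mg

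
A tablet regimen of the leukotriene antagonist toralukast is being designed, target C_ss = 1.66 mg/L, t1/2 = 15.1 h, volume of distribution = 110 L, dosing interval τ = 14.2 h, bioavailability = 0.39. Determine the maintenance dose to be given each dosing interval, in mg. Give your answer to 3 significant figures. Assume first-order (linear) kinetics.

k = ln2 / t½ = 0.693147 / 15.1 = 0.04590 h⁻¹
CL = k × Vd = 0.04590 × 110 = 5.049 L/h
At steady state, F × (Dose/τ) = Css × CL.
Dose = Css × CL × τ / F = 1.66 × 5.049 × 14.2 / 0.39 = 305.2 mg

305 mg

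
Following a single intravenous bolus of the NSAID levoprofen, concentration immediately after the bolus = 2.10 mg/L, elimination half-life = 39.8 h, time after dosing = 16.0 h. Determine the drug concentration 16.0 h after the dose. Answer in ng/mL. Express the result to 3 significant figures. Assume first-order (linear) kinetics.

1590 ng/mL

k = ln2 / t½ = 0.693147 / 39.8 = 0.01742 h⁻¹
C = C₀ · e^(−k·t) = 2.100 × e^(−0.01742 × 16.0)
  = 2.100 × 0.7568 = 1.589 mg/L
Convert: 1.589 mg/L × 1000 = 1589 ng/mL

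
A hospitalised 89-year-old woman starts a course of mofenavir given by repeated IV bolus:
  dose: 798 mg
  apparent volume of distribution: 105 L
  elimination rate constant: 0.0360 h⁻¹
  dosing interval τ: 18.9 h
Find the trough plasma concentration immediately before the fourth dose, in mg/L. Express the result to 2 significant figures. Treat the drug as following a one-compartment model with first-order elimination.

6.8 mg/L

C₀ per dose = Dose / Vd = 798 / 105 = 7.600 mg/L
Fraction remaining after one interval: r = e^(−kτ) = e^(−0.03600 × 18.9) = 0.5064
Before dose 4, 3 doses have been given (aged 1τ, 2τ, 3τ).
C_trough = C₀ × (r + r² + … + r^3) = C₀ × r(1−r^3)/(1−r)
        = 7.600 × 0.5064 × (1 − 0.1299) / (1 − 0.5064) = 6.784 mg/L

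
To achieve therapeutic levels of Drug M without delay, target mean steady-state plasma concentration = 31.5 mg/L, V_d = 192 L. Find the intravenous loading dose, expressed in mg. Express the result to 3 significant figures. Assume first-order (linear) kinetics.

LD = Css × Vd = 31.5 × 192 = 6048 mg

6050 mg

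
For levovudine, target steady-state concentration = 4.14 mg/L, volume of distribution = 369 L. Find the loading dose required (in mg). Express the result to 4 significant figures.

LD = Css × Vd = 4.14 × 369 = 1528 mg

1528 mg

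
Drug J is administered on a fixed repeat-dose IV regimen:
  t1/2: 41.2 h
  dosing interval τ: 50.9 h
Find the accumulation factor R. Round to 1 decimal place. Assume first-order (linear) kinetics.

k = ln2 / t½ = 0.693147 / 41.2 = 0.01682 h⁻¹
e^(−kτ) = e^(−0.01682 × 50.9) = 0.4248
Accumulation ratio R = 1 / (1 − e^(−kτ)) = 1 / (1 − 0.4248) = 1.739

1.7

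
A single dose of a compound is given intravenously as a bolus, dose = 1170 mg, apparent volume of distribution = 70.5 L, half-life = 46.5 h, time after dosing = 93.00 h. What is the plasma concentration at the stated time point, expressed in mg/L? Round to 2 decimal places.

4.15 mg/L

C₀ = Dose / Vd = 1170 / 70.5 = 16.60 mg/L
k = ln2 / t½ = 0.693147 / 46.5 = 0.01491 h⁻¹
t / t½ = 93.00 / 46.5 = 2 half-lives
C = C₀ × (1/2)^2 = 16.60 × 0.2500 = 4.150 mg/L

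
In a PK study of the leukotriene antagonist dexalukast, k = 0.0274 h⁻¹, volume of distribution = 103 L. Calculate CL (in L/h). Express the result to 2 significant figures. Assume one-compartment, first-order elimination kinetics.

CL = k × Vd = 0.0274 × 103 = 2.822 L/h

2.8 L/h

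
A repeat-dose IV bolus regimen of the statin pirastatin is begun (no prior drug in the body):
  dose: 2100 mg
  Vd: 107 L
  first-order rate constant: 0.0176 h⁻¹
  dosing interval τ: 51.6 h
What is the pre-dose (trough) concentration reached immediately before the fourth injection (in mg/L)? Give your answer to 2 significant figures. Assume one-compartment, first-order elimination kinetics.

12 mg/L

C₀ per dose = Dose / Vd = 2100 / 107 = 19.63 mg/L
Fraction remaining after one interval: r = e^(−kτ) = e^(−0.01760 × 51.6) = 0.4033
Before dose 4, 3 doses have been given (aged 1τ, 2τ, 3τ).
C_trough = C₀ × (r + r² + … + r^3) = C₀ × r(1−r^3)/(1−r)
        = 19.63 × 0.4033 × (1 − 0.06560) / (1 − 0.4033) = 12.40 mg/L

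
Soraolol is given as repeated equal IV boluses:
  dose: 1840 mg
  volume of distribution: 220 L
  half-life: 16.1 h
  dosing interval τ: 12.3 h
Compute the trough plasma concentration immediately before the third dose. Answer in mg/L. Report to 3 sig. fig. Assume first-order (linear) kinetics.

C₀ per dose = Dose / Vd = 1840 / 220 = 8.364 mg/L
k = ln2 / t½ = 0.693147 / 16.1 = 0.04305 h⁻¹
Fraction remaining after one interval: r = e^(−kτ) = e^(−0.04305 × 12.3) = 0.5889
Before dose 3, 2 doses have been given (aged 1τ, 2τ).
C_trough = C₀ × (r + r²) = 8.364 × (0.5889 + 0.3468) = 7.826 mg/L

7.83 mg/L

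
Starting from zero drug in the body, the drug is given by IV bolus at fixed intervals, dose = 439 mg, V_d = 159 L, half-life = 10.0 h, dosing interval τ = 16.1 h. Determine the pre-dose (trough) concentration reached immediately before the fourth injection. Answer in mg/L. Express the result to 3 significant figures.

1.30 mg/L

C₀ per dose = Dose / Vd = 439 / 159 = 2.761 mg/L
k = ln2 / t½ = 0.693147 / 10.0 = 0.06931 h⁻¹
Fraction remaining after one interval: r = e^(−kτ) = e^(−0.06931 × 16.1) = 0.3276
Before dose 4, 3 doses have been given (aged 1τ, 2τ, 3τ).
C_trough = C₀ × (r + r² + … + r^3) = C₀ × r(1−r^3)/(1−r)
        = 2.761 × 0.3276 × (1 − 0.03516) / (1 − 0.3276) = 1.298 mg/L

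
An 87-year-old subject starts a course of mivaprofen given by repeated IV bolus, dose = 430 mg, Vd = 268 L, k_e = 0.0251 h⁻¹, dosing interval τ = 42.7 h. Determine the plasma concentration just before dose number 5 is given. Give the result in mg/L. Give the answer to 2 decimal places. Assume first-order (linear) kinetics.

0.82 mg/L

C₀ per dose = Dose / Vd = 430 / 268 = 1.604 mg/L
Fraction remaining after one interval: r = e^(−kτ) = e^(−0.02510 × 42.7) = 0.3424
Before dose 5, 4 doses have been given (aged 1τ, 2τ, 3τ, 4τ).
C_trough = C₀ × (r + r² + … + r^4) = C₀ × r(1−r^4)/(1−r)
        = 1.604 × 0.3424 × (1 − 0.01374) / (1 − 0.3424) = 0.8237 mg/L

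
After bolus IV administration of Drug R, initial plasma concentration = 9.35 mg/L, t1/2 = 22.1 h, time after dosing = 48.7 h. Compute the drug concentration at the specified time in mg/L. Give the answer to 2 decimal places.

2.03 mg/L

k = ln2 / t½ = 0.693147 / 22.1 = 0.03136 h⁻¹
C = C₀ · e^(−k·t) = 9.350 × e^(−0.03136 × 48.7)
  = 9.350 × 0.2171 = 2.030 mg/L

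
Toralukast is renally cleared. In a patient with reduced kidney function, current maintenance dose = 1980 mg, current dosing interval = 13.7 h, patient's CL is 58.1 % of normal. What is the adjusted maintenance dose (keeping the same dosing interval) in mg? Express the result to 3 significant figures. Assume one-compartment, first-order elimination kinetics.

To keep the same average steady-state level, dosing rate must scale with clearance.
CL ratio = 58.1 / 100 = 0.5810
New dose (same interval) = 1980 × 0.5810 = 1150 mg

1150 mg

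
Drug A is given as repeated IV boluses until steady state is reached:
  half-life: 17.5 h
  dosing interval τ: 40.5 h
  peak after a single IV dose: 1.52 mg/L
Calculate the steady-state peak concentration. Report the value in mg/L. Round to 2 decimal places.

1.90 mg/L

k = ln2 / t½ = 0.693147 / 17.5 = 0.03961 h⁻¹
e^(−kτ) = e^(−0.03961 × 40.5) = 0.2010
Accumulation ratio R = 1 / (1 − e^(−kτ)) = 1 / (1 − 0.2010) = 1.252
Steady-state peak = C₀ × R = 1.52 × 1.252 = 1.903 mg/L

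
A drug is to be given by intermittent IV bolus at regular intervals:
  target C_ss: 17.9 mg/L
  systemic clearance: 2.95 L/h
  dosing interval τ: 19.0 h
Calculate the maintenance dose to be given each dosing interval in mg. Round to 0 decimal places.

At steady state, Dose/τ = Css × CL.
Dose = Css × CL × τ = 17.9 × 2.950 × 19.0 = 1003 mg

1003 mg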